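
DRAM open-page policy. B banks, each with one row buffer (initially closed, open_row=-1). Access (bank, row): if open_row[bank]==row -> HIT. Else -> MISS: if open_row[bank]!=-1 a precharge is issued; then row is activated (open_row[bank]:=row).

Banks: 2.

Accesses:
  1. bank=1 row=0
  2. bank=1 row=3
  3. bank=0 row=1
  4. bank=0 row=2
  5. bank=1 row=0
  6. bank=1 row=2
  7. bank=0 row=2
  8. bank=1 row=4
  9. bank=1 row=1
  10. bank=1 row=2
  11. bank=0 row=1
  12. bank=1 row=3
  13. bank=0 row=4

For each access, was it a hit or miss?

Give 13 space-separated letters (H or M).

Answer: M M M M M M H M M M M M M

Derivation:
Acc 1: bank1 row0 -> MISS (open row0); precharges=0
Acc 2: bank1 row3 -> MISS (open row3); precharges=1
Acc 3: bank0 row1 -> MISS (open row1); precharges=1
Acc 4: bank0 row2 -> MISS (open row2); precharges=2
Acc 5: bank1 row0 -> MISS (open row0); precharges=3
Acc 6: bank1 row2 -> MISS (open row2); precharges=4
Acc 7: bank0 row2 -> HIT
Acc 8: bank1 row4 -> MISS (open row4); precharges=5
Acc 9: bank1 row1 -> MISS (open row1); precharges=6
Acc 10: bank1 row2 -> MISS (open row2); precharges=7
Acc 11: bank0 row1 -> MISS (open row1); precharges=8
Acc 12: bank1 row3 -> MISS (open row3); precharges=9
Acc 13: bank0 row4 -> MISS (open row4); precharges=10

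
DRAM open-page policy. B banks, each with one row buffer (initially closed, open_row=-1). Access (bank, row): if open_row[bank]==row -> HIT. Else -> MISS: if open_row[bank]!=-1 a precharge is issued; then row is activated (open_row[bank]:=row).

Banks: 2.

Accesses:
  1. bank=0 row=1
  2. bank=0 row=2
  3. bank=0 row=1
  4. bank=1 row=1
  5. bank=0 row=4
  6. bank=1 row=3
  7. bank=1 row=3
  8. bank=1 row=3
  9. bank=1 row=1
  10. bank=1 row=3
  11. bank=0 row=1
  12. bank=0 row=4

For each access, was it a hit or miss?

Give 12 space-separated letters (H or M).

Acc 1: bank0 row1 -> MISS (open row1); precharges=0
Acc 2: bank0 row2 -> MISS (open row2); precharges=1
Acc 3: bank0 row1 -> MISS (open row1); precharges=2
Acc 4: bank1 row1 -> MISS (open row1); precharges=2
Acc 5: bank0 row4 -> MISS (open row4); precharges=3
Acc 6: bank1 row3 -> MISS (open row3); precharges=4
Acc 7: bank1 row3 -> HIT
Acc 8: bank1 row3 -> HIT
Acc 9: bank1 row1 -> MISS (open row1); precharges=5
Acc 10: bank1 row3 -> MISS (open row3); precharges=6
Acc 11: bank0 row1 -> MISS (open row1); precharges=7
Acc 12: bank0 row4 -> MISS (open row4); precharges=8

Answer: M M M M M M H H M M M M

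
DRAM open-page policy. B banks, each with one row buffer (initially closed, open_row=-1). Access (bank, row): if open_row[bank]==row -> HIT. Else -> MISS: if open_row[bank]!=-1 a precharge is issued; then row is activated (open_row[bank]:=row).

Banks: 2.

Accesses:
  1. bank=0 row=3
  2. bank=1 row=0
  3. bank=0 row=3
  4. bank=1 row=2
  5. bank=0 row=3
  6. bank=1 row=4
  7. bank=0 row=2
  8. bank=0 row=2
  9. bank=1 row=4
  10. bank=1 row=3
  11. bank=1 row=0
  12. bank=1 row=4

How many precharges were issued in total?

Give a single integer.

Answer: 6

Derivation:
Acc 1: bank0 row3 -> MISS (open row3); precharges=0
Acc 2: bank1 row0 -> MISS (open row0); precharges=0
Acc 3: bank0 row3 -> HIT
Acc 4: bank1 row2 -> MISS (open row2); precharges=1
Acc 5: bank0 row3 -> HIT
Acc 6: bank1 row4 -> MISS (open row4); precharges=2
Acc 7: bank0 row2 -> MISS (open row2); precharges=3
Acc 8: bank0 row2 -> HIT
Acc 9: bank1 row4 -> HIT
Acc 10: bank1 row3 -> MISS (open row3); precharges=4
Acc 11: bank1 row0 -> MISS (open row0); precharges=5
Acc 12: bank1 row4 -> MISS (open row4); precharges=6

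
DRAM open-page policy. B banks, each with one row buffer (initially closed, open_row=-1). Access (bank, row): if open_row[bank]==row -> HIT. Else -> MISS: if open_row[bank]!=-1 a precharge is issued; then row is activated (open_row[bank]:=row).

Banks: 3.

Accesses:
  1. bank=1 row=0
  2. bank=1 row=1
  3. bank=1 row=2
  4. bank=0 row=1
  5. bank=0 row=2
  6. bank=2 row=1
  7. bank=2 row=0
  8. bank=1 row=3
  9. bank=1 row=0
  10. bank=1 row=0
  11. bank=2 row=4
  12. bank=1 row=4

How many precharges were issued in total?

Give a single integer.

Answer: 8

Derivation:
Acc 1: bank1 row0 -> MISS (open row0); precharges=0
Acc 2: bank1 row1 -> MISS (open row1); precharges=1
Acc 3: bank1 row2 -> MISS (open row2); precharges=2
Acc 4: bank0 row1 -> MISS (open row1); precharges=2
Acc 5: bank0 row2 -> MISS (open row2); precharges=3
Acc 6: bank2 row1 -> MISS (open row1); precharges=3
Acc 7: bank2 row0 -> MISS (open row0); precharges=4
Acc 8: bank1 row3 -> MISS (open row3); precharges=5
Acc 9: bank1 row0 -> MISS (open row0); precharges=6
Acc 10: bank1 row0 -> HIT
Acc 11: bank2 row4 -> MISS (open row4); precharges=7
Acc 12: bank1 row4 -> MISS (open row4); precharges=8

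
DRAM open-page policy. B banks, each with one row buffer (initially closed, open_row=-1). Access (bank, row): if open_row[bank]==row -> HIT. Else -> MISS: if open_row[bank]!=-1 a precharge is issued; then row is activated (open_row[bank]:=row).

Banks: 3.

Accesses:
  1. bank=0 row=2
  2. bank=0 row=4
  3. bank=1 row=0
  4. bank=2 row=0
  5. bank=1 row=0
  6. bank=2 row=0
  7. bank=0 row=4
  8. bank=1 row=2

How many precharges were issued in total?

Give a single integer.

Acc 1: bank0 row2 -> MISS (open row2); precharges=0
Acc 2: bank0 row4 -> MISS (open row4); precharges=1
Acc 3: bank1 row0 -> MISS (open row0); precharges=1
Acc 4: bank2 row0 -> MISS (open row0); precharges=1
Acc 5: bank1 row0 -> HIT
Acc 6: bank2 row0 -> HIT
Acc 7: bank0 row4 -> HIT
Acc 8: bank1 row2 -> MISS (open row2); precharges=2

Answer: 2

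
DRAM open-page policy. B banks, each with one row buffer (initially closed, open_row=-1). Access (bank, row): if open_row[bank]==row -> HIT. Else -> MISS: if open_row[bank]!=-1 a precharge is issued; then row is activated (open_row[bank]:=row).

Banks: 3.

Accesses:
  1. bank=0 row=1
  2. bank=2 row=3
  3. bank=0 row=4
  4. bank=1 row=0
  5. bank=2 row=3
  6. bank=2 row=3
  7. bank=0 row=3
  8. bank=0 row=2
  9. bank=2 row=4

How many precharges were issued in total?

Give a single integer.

Answer: 4

Derivation:
Acc 1: bank0 row1 -> MISS (open row1); precharges=0
Acc 2: bank2 row3 -> MISS (open row3); precharges=0
Acc 3: bank0 row4 -> MISS (open row4); precharges=1
Acc 4: bank1 row0 -> MISS (open row0); precharges=1
Acc 5: bank2 row3 -> HIT
Acc 6: bank2 row3 -> HIT
Acc 7: bank0 row3 -> MISS (open row3); precharges=2
Acc 8: bank0 row2 -> MISS (open row2); precharges=3
Acc 9: bank2 row4 -> MISS (open row4); precharges=4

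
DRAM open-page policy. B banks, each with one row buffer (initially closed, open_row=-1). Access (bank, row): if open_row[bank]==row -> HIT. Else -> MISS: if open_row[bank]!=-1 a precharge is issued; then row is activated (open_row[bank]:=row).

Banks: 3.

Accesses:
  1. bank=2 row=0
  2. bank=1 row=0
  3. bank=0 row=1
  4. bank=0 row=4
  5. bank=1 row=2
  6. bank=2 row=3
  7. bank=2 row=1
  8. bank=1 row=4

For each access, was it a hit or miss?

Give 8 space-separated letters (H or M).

Answer: M M M M M M M M

Derivation:
Acc 1: bank2 row0 -> MISS (open row0); precharges=0
Acc 2: bank1 row0 -> MISS (open row0); precharges=0
Acc 3: bank0 row1 -> MISS (open row1); precharges=0
Acc 4: bank0 row4 -> MISS (open row4); precharges=1
Acc 5: bank1 row2 -> MISS (open row2); precharges=2
Acc 6: bank2 row3 -> MISS (open row3); precharges=3
Acc 7: bank2 row1 -> MISS (open row1); precharges=4
Acc 8: bank1 row4 -> MISS (open row4); precharges=5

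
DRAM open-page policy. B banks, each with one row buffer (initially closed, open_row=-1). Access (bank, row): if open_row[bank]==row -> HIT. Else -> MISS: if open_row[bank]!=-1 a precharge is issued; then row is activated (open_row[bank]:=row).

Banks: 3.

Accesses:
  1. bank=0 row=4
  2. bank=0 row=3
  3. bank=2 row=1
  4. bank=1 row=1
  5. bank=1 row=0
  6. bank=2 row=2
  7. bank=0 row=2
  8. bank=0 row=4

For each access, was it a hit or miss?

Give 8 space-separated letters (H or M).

Answer: M M M M M M M M

Derivation:
Acc 1: bank0 row4 -> MISS (open row4); precharges=0
Acc 2: bank0 row3 -> MISS (open row3); precharges=1
Acc 3: bank2 row1 -> MISS (open row1); precharges=1
Acc 4: bank1 row1 -> MISS (open row1); precharges=1
Acc 5: bank1 row0 -> MISS (open row0); precharges=2
Acc 6: bank2 row2 -> MISS (open row2); precharges=3
Acc 7: bank0 row2 -> MISS (open row2); precharges=4
Acc 8: bank0 row4 -> MISS (open row4); precharges=5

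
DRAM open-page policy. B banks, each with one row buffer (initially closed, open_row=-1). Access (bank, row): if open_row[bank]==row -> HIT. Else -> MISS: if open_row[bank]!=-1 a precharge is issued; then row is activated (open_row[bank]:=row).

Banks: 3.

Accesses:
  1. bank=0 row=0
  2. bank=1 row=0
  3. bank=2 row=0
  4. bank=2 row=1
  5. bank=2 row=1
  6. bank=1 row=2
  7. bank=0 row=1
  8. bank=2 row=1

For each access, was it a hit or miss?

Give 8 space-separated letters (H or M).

Acc 1: bank0 row0 -> MISS (open row0); precharges=0
Acc 2: bank1 row0 -> MISS (open row0); precharges=0
Acc 3: bank2 row0 -> MISS (open row0); precharges=0
Acc 4: bank2 row1 -> MISS (open row1); precharges=1
Acc 5: bank2 row1 -> HIT
Acc 6: bank1 row2 -> MISS (open row2); precharges=2
Acc 7: bank0 row1 -> MISS (open row1); precharges=3
Acc 8: bank2 row1 -> HIT

Answer: M M M M H M M H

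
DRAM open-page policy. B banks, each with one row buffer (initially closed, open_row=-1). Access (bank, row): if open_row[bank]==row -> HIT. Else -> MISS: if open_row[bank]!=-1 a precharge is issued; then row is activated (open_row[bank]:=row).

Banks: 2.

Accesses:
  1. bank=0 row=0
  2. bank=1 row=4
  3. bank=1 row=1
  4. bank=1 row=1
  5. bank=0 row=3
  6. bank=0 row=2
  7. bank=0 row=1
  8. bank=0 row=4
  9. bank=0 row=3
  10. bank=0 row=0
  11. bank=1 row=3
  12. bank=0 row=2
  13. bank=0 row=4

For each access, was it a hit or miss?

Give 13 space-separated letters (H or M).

Acc 1: bank0 row0 -> MISS (open row0); precharges=0
Acc 2: bank1 row4 -> MISS (open row4); precharges=0
Acc 3: bank1 row1 -> MISS (open row1); precharges=1
Acc 4: bank1 row1 -> HIT
Acc 5: bank0 row3 -> MISS (open row3); precharges=2
Acc 6: bank0 row2 -> MISS (open row2); precharges=3
Acc 7: bank0 row1 -> MISS (open row1); precharges=4
Acc 8: bank0 row4 -> MISS (open row4); precharges=5
Acc 9: bank0 row3 -> MISS (open row3); precharges=6
Acc 10: bank0 row0 -> MISS (open row0); precharges=7
Acc 11: bank1 row3 -> MISS (open row3); precharges=8
Acc 12: bank0 row2 -> MISS (open row2); precharges=9
Acc 13: bank0 row4 -> MISS (open row4); precharges=10

Answer: M M M H M M M M M M M M M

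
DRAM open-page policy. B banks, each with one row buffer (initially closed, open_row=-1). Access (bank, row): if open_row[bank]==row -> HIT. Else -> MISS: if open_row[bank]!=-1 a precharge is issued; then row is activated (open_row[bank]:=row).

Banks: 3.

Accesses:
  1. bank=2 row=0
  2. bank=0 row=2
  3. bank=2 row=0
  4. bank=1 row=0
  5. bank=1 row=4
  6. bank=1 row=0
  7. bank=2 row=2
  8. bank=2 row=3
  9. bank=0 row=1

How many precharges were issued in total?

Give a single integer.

Answer: 5

Derivation:
Acc 1: bank2 row0 -> MISS (open row0); precharges=0
Acc 2: bank0 row2 -> MISS (open row2); precharges=0
Acc 3: bank2 row0 -> HIT
Acc 4: bank1 row0 -> MISS (open row0); precharges=0
Acc 5: bank1 row4 -> MISS (open row4); precharges=1
Acc 6: bank1 row0 -> MISS (open row0); precharges=2
Acc 7: bank2 row2 -> MISS (open row2); precharges=3
Acc 8: bank2 row3 -> MISS (open row3); precharges=4
Acc 9: bank0 row1 -> MISS (open row1); precharges=5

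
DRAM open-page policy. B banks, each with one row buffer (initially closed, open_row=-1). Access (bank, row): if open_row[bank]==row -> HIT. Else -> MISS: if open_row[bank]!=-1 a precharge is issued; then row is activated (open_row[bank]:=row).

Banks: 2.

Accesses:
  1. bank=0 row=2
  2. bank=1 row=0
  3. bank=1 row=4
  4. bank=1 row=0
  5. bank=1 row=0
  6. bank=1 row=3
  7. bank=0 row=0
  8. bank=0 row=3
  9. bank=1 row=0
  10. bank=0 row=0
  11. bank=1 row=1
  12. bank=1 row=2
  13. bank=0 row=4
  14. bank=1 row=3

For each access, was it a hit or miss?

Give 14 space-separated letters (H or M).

Acc 1: bank0 row2 -> MISS (open row2); precharges=0
Acc 2: bank1 row0 -> MISS (open row0); precharges=0
Acc 3: bank1 row4 -> MISS (open row4); precharges=1
Acc 4: bank1 row0 -> MISS (open row0); precharges=2
Acc 5: bank1 row0 -> HIT
Acc 6: bank1 row3 -> MISS (open row3); precharges=3
Acc 7: bank0 row0 -> MISS (open row0); precharges=4
Acc 8: bank0 row3 -> MISS (open row3); precharges=5
Acc 9: bank1 row0 -> MISS (open row0); precharges=6
Acc 10: bank0 row0 -> MISS (open row0); precharges=7
Acc 11: bank1 row1 -> MISS (open row1); precharges=8
Acc 12: bank1 row2 -> MISS (open row2); precharges=9
Acc 13: bank0 row4 -> MISS (open row4); precharges=10
Acc 14: bank1 row3 -> MISS (open row3); precharges=11

Answer: M M M M H M M M M M M M M M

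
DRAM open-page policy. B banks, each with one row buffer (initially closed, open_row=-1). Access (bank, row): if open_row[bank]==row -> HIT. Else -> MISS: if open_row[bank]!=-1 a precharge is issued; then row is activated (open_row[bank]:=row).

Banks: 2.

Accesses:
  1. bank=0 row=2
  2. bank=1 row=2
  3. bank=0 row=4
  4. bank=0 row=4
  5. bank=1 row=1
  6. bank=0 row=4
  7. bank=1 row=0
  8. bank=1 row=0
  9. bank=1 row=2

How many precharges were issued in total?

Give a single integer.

Answer: 4

Derivation:
Acc 1: bank0 row2 -> MISS (open row2); precharges=0
Acc 2: bank1 row2 -> MISS (open row2); precharges=0
Acc 3: bank0 row4 -> MISS (open row4); precharges=1
Acc 4: bank0 row4 -> HIT
Acc 5: bank1 row1 -> MISS (open row1); precharges=2
Acc 6: bank0 row4 -> HIT
Acc 7: bank1 row0 -> MISS (open row0); precharges=3
Acc 8: bank1 row0 -> HIT
Acc 9: bank1 row2 -> MISS (open row2); precharges=4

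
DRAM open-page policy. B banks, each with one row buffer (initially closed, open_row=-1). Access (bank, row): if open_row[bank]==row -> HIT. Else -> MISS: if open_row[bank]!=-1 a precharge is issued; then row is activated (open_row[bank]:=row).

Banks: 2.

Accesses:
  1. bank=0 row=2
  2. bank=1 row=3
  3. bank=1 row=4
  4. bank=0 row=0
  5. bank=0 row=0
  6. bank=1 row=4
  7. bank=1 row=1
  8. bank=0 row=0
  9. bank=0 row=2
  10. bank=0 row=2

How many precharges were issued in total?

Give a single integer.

Answer: 4

Derivation:
Acc 1: bank0 row2 -> MISS (open row2); precharges=0
Acc 2: bank1 row3 -> MISS (open row3); precharges=0
Acc 3: bank1 row4 -> MISS (open row4); precharges=1
Acc 4: bank0 row0 -> MISS (open row0); precharges=2
Acc 5: bank0 row0 -> HIT
Acc 6: bank1 row4 -> HIT
Acc 7: bank1 row1 -> MISS (open row1); precharges=3
Acc 8: bank0 row0 -> HIT
Acc 9: bank0 row2 -> MISS (open row2); precharges=4
Acc 10: bank0 row2 -> HIT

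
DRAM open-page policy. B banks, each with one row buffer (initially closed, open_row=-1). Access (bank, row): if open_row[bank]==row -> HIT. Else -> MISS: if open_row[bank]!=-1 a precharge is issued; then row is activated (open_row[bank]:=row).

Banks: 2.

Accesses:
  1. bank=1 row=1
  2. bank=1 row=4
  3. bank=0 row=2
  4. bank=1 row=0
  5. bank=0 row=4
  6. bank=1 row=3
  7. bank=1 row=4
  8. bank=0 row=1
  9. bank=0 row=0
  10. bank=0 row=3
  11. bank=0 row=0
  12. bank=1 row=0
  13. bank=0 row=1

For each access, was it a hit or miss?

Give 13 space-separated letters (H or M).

Answer: M M M M M M M M M M M M M

Derivation:
Acc 1: bank1 row1 -> MISS (open row1); precharges=0
Acc 2: bank1 row4 -> MISS (open row4); precharges=1
Acc 3: bank0 row2 -> MISS (open row2); precharges=1
Acc 4: bank1 row0 -> MISS (open row0); precharges=2
Acc 5: bank0 row4 -> MISS (open row4); precharges=3
Acc 6: bank1 row3 -> MISS (open row3); precharges=4
Acc 7: bank1 row4 -> MISS (open row4); precharges=5
Acc 8: bank0 row1 -> MISS (open row1); precharges=6
Acc 9: bank0 row0 -> MISS (open row0); precharges=7
Acc 10: bank0 row3 -> MISS (open row3); precharges=8
Acc 11: bank0 row0 -> MISS (open row0); precharges=9
Acc 12: bank1 row0 -> MISS (open row0); precharges=10
Acc 13: bank0 row1 -> MISS (open row1); precharges=11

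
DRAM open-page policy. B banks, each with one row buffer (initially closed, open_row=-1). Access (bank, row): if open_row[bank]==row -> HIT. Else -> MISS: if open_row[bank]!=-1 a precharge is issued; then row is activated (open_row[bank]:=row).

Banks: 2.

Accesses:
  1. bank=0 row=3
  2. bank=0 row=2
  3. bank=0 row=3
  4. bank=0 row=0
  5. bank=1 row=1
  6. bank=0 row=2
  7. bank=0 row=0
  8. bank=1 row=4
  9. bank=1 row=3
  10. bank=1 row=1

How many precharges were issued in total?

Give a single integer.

Acc 1: bank0 row3 -> MISS (open row3); precharges=0
Acc 2: bank0 row2 -> MISS (open row2); precharges=1
Acc 3: bank0 row3 -> MISS (open row3); precharges=2
Acc 4: bank0 row0 -> MISS (open row0); precharges=3
Acc 5: bank1 row1 -> MISS (open row1); precharges=3
Acc 6: bank0 row2 -> MISS (open row2); precharges=4
Acc 7: bank0 row0 -> MISS (open row0); precharges=5
Acc 8: bank1 row4 -> MISS (open row4); precharges=6
Acc 9: bank1 row3 -> MISS (open row3); precharges=7
Acc 10: bank1 row1 -> MISS (open row1); precharges=8

Answer: 8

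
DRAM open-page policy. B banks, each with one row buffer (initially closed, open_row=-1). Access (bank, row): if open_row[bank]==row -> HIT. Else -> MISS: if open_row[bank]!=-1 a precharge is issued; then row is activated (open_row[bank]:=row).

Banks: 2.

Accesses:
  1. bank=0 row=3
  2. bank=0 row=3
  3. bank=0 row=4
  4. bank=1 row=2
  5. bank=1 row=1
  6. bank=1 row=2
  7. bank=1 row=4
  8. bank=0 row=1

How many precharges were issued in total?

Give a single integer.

Answer: 5

Derivation:
Acc 1: bank0 row3 -> MISS (open row3); precharges=0
Acc 2: bank0 row3 -> HIT
Acc 3: bank0 row4 -> MISS (open row4); precharges=1
Acc 4: bank1 row2 -> MISS (open row2); precharges=1
Acc 5: bank1 row1 -> MISS (open row1); precharges=2
Acc 6: bank1 row2 -> MISS (open row2); precharges=3
Acc 7: bank1 row4 -> MISS (open row4); precharges=4
Acc 8: bank0 row1 -> MISS (open row1); precharges=5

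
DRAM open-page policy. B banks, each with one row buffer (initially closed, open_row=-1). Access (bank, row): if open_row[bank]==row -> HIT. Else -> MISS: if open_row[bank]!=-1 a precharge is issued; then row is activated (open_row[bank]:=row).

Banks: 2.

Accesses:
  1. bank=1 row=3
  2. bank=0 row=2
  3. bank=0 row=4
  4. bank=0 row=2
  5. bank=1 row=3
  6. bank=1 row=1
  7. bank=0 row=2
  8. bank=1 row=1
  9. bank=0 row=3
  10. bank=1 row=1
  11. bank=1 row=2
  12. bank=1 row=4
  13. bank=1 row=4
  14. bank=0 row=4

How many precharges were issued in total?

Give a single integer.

Acc 1: bank1 row3 -> MISS (open row3); precharges=0
Acc 2: bank0 row2 -> MISS (open row2); precharges=0
Acc 3: bank0 row4 -> MISS (open row4); precharges=1
Acc 4: bank0 row2 -> MISS (open row2); precharges=2
Acc 5: bank1 row3 -> HIT
Acc 6: bank1 row1 -> MISS (open row1); precharges=3
Acc 7: bank0 row2 -> HIT
Acc 8: bank1 row1 -> HIT
Acc 9: bank0 row3 -> MISS (open row3); precharges=4
Acc 10: bank1 row1 -> HIT
Acc 11: bank1 row2 -> MISS (open row2); precharges=5
Acc 12: bank1 row4 -> MISS (open row4); precharges=6
Acc 13: bank1 row4 -> HIT
Acc 14: bank0 row4 -> MISS (open row4); precharges=7

Answer: 7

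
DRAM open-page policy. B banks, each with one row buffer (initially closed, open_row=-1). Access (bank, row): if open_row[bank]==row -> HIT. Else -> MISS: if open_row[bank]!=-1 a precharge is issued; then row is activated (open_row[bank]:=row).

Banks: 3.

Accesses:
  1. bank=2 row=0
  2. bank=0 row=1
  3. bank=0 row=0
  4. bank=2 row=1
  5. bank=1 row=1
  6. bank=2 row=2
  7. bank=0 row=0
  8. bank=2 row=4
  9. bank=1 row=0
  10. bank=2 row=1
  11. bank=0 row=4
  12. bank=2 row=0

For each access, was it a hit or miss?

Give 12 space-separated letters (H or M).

Answer: M M M M M M H M M M M M

Derivation:
Acc 1: bank2 row0 -> MISS (open row0); precharges=0
Acc 2: bank0 row1 -> MISS (open row1); precharges=0
Acc 3: bank0 row0 -> MISS (open row0); precharges=1
Acc 4: bank2 row1 -> MISS (open row1); precharges=2
Acc 5: bank1 row1 -> MISS (open row1); precharges=2
Acc 6: bank2 row2 -> MISS (open row2); precharges=3
Acc 7: bank0 row0 -> HIT
Acc 8: bank2 row4 -> MISS (open row4); precharges=4
Acc 9: bank1 row0 -> MISS (open row0); precharges=5
Acc 10: bank2 row1 -> MISS (open row1); precharges=6
Acc 11: bank0 row4 -> MISS (open row4); precharges=7
Acc 12: bank2 row0 -> MISS (open row0); precharges=8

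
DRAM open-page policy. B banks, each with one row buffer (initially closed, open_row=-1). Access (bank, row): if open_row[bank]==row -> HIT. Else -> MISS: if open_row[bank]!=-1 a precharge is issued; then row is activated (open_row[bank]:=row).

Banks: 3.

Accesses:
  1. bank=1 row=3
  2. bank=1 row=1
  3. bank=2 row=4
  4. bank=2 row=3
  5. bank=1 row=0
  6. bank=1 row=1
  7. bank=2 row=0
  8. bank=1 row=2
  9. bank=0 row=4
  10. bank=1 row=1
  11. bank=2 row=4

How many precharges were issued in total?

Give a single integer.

Acc 1: bank1 row3 -> MISS (open row3); precharges=0
Acc 2: bank1 row1 -> MISS (open row1); precharges=1
Acc 3: bank2 row4 -> MISS (open row4); precharges=1
Acc 4: bank2 row3 -> MISS (open row3); precharges=2
Acc 5: bank1 row0 -> MISS (open row0); precharges=3
Acc 6: bank1 row1 -> MISS (open row1); precharges=4
Acc 7: bank2 row0 -> MISS (open row0); precharges=5
Acc 8: bank1 row2 -> MISS (open row2); precharges=6
Acc 9: bank0 row4 -> MISS (open row4); precharges=6
Acc 10: bank1 row1 -> MISS (open row1); precharges=7
Acc 11: bank2 row4 -> MISS (open row4); precharges=8

Answer: 8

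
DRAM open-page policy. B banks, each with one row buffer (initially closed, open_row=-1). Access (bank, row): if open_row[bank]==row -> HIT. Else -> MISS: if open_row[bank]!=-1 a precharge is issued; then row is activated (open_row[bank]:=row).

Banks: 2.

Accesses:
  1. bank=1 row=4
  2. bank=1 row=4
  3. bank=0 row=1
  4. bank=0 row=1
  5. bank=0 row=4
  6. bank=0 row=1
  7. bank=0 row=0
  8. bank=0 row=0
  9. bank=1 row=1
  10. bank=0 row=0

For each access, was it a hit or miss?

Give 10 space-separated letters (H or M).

Acc 1: bank1 row4 -> MISS (open row4); precharges=0
Acc 2: bank1 row4 -> HIT
Acc 3: bank0 row1 -> MISS (open row1); precharges=0
Acc 4: bank0 row1 -> HIT
Acc 5: bank0 row4 -> MISS (open row4); precharges=1
Acc 6: bank0 row1 -> MISS (open row1); precharges=2
Acc 7: bank0 row0 -> MISS (open row0); precharges=3
Acc 8: bank0 row0 -> HIT
Acc 9: bank1 row1 -> MISS (open row1); precharges=4
Acc 10: bank0 row0 -> HIT

Answer: M H M H M M M H M H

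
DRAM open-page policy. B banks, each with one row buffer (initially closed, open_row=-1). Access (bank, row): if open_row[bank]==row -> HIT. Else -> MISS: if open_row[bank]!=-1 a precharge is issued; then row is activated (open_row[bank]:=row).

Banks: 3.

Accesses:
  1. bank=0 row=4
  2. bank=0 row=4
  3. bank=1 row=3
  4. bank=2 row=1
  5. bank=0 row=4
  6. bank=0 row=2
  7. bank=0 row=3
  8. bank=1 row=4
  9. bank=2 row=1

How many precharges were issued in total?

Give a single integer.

Acc 1: bank0 row4 -> MISS (open row4); precharges=0
Acc 2: bank0 row4 -> HIT
Acc 3: bank1 row3 -> MISS (open row3); precharges=0
Acc 4: bank2 row1 -> MISS (open row1); precharges=0
Acc 5: bank0 row4 -> HIT
Acc 6: bank0 row2 -> MISS (open row2); precharges=1
Acc 7: bank0 row3 -> MISS (open row3); precharges=2
Acc 8: bank1 row4 -> MISS (open row4); precharges=3
Acc 9: bank2 row1 -> HIT

Answer: 3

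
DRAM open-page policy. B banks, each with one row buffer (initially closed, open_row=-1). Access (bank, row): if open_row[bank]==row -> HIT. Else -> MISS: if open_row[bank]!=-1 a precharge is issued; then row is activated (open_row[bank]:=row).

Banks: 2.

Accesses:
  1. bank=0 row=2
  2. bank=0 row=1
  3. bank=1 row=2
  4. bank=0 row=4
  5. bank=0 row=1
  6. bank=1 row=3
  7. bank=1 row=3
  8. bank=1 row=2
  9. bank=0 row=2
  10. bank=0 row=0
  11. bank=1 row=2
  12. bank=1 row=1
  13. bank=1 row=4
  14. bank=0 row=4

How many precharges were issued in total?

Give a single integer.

Acc 1: bank0 row2 -> MISS (open row2); precharges=0
Acc 2: bank0 row1 -> MISS (open row1); precharges=1
Acc 3: bank1 row2 -> MISS (open row2); precharges=1
Acc 4: bank0 row4 -> MISS (open row4); precharges=2
Acc 5: bank0 row1 -> MISS (open row1); precharges=3
Acc 6: bank1 row3 -> MISS (open row3); precharges=4
Acc 7: bank1 row3 -> HIT
Acc 8: bank1 row2 -> MISS (open row2); precharges=5
Acc 9: bank0 row2 -> MISS (open row2); precharges=6
Acc 10: bank0 row0 -> MISS (open row0); precharges=7
Acc 11: bank1 row2 -> HIT
Acc 12: bank1 row1 -> MISS (open row1); precharges=8
Acc 13: bank1 row4 -> MISS (open row4); precharges=9
Acc 14: bank0 row4 -> MISS (open row4); precharges=10

Answer: 10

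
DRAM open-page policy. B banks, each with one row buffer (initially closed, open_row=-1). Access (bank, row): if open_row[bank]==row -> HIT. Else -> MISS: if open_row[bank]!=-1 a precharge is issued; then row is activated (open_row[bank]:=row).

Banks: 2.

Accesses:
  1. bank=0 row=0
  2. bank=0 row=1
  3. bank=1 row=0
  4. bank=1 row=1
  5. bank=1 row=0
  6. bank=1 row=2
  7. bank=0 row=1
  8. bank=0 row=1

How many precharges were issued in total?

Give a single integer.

Answer: 4

Derivation:
Acc 1: bank0 row0 -> MISS (open row0); precharges=0
Acc 2: bank0 row1 -> MISS (open row1); precharges=1
Acc 3: bank1 row0 -> MISS (open row0); precharges=1
Acc 4: bank1 row1 -> MISS (open row1); precharges=2
Acc 5: bank1 row0 -> MISS (open row0); precharges=3
Acc 6: bank1 row2 -> MISS (open row2); precharges=4
Acc 7: bank0 row1 -> HIT
Acc 8: bank0 row1 -> HIT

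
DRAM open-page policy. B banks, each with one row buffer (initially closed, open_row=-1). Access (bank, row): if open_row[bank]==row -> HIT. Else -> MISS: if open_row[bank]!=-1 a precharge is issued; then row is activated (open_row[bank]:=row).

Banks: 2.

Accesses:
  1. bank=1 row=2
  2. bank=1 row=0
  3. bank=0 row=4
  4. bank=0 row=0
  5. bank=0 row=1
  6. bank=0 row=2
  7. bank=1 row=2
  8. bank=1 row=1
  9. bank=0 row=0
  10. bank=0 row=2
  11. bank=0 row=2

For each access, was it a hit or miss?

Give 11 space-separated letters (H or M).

Answer: M M M M M M M M M M H

Derivation:
Acc 1: bank1 row2 -> MISS (open row2); precharges=0
Acc 2: bank1 row0 -> MISS (open row0); precharges=1
Acc 3: bank0 row4 -> MISS (open row4); precharges=1
Acc 4: bank0 row0 -> MISS (open row0); precharges=2
Acc 5: bank0 row1 -> MISS (open row1); precharges=3
Acc 6: bank0 row2 -> MISS (open row2); precharges=4
Acc 7: bank1 row2 -> MISS (open row2); precharges=5
Acc 8: bank1 row1 -> MISS (open row1); precharges=6
Acc 9: bank0 row0 -> MISS (open row0); precharges=7
Acc 10: bank0 row2 -> MISS (open row2); precharges=8
Acc 11: bank0 row2 -> HIT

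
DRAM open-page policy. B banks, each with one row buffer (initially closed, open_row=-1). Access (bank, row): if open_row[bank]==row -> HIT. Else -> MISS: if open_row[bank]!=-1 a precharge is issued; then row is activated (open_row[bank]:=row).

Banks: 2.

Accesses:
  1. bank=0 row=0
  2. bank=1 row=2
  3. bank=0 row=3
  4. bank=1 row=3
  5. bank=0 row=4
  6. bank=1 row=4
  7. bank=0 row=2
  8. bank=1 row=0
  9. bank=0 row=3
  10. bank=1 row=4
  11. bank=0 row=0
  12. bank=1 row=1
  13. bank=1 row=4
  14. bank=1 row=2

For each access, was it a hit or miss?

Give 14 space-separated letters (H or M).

Answer: M M M M M M M M M M M M M M

Derivation:
Acc 1: bank0 row0 -> MISS (open row0); precharges=0
Acc 2: bank1 row2 -> MISS (open row2); precharges=0
Acc 3: bank0 row3 -> MISS (open row3); precharges=1
Acc 4: bank1 row3 -> MISS (open row3); precharges=2
Acc 5: bank0 row4 -> MISS (open row4); precharges=3
Acc 6: bank1 row4 -> MISS (open row4); precharges=4
Acc 7: bank0 row2 -> MISS (open row2); precharges=5
Acc 8: bank1 row0 -> MISS (open row0); precharges=6
Acc 9: bank0 row3 -> MISS (open row3); precharges=7
Acc 10: bank1 row4 -> MISS (open row4); precharges=8
Acc 11: bank0 row0 -> MISS (open row0); precharges=9
Acc 12: bank1 row1 -> MISS (open row1); precharges=10
Acc 13: bank1 row4 -> MISS (open row4); precharges=11
Acc 14: bank1 row2 -> MISS (open row2); precharges=12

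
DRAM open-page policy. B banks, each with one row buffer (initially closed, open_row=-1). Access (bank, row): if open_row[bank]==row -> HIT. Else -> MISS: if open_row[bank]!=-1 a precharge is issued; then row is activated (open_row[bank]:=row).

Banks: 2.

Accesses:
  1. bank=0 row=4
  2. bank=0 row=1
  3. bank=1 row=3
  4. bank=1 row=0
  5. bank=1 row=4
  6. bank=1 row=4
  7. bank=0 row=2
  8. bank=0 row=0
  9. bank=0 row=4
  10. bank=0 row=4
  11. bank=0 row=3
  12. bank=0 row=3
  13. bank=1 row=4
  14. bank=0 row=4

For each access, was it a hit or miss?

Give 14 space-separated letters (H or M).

Acc 1: bank0 row4 -> MISS (open row4); precharges=0
Acc 2: bank0 row1 -> MISS (open row1); precharges=1
Acc 3: bank1 row3 -> MISS (open row3); precharges=1
Acc 4: bank1 row0 -> MISS (open row0); precharges=2
Acc 5: bank1 row4 -> MISS (open row4); precharges=3
Acc 6: bank1 row4 -> HIT
Acc 7: bank0 row2 -> MISS (open row2); precharges=4
Acc 8: bank0 row0 -> MISS (open row0); precharges=5
Acc 9: bank0 row4 -> MISS (open row4); precharges=6
Acc 10: bank0 row4 -> HIT
Acc 11: bank0 row3 -> MISS (open row3); precharges=7
Acc 12: bank0 row3 -> HIT
Acc 13: bank1 row4 -> HIT
Acc 14: bank0 row4 -> MISS (open row4); precharges=8

Answer: M M M M M H M M M H M H H M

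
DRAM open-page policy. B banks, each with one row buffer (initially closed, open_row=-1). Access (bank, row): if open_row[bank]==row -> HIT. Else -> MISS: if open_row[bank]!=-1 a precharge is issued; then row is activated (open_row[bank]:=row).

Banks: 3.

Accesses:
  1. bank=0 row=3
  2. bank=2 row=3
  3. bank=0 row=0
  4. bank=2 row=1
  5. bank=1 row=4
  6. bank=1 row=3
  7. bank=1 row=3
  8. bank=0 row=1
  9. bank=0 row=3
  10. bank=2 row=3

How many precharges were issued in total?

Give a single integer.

Acc 1: bank0 row3 -> MISS (open row3); precharges=0
Acc 2: bank2 row3 -> MISS (open row3); precharges=0
Acc 3: bank0 row0 -> MISS (open row0); precharges=1
Acc 4: bank2 row1 -> MISS (open row1); precharges=2
Acc 5: bank1 row4 -> MISS (open row4); precharges=2
Acc 6: bank1 row3 -> MISS (open row3); precharges=3
Acc 7: bank1 row3 -> HIT
Acc 8: bank0 row1 -> MISS (open row1); precharges=4
Acc 9: bank0 row3 -> MISS (open row3); precharges=5
Acc 10: bank2 row3 -> MISS (open row3); precharges=6

Answer: 6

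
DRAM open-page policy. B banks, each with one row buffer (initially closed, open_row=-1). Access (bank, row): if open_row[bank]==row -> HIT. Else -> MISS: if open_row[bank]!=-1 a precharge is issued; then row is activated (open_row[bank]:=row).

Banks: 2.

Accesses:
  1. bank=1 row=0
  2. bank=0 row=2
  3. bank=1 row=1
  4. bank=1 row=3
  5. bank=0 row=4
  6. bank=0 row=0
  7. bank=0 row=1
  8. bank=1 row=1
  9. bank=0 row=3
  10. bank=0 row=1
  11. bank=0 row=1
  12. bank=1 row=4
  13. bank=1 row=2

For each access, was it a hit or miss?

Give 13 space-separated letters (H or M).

Acc 1: bank1 row0 -> MISS (open row0); precharges=0
Acc 2: bank0 row2 -> MISS (open row2); precharges=0
Acc 3: bank1 row1 -> MISS (open row1); precharges=1
Acc 4: bank1 row3 -> MISS (open row3); precharges=2
Acc 5: bank0 row4 -> MISS (open row4); precharges=3
Acc 6: bank0 row0 -> MISS (open row0); precharges=4
Acc 7: bank0 row1 -> MISS (open row1); precharges=5
Acc 8: bank1 row1 -> MISS (open row1); precharges=6
Acc 9: bank0 row3 -> MISS (open row3); precharges=7
Acc 10: bank0 row1 -> MISS (open row1); precharges=8
Acc 11: bank0 row1 -> HIT
Acc 12: bank1 row4 -> MISS (open row4); precharges=9
Acc 13: bank1 row2 -> MISS (open row2); precharges=10

Answer: M M M M M M M M M M H M M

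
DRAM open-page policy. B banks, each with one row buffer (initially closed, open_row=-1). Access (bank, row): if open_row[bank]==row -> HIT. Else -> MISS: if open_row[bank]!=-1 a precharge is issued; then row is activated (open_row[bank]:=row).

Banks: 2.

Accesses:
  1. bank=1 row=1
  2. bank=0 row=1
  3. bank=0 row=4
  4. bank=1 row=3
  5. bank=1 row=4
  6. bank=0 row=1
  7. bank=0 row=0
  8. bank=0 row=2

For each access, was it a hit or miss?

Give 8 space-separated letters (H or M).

Answer: M M M M M M M M

Derivation:
Acc 1: bank1 row1 -> MISS (open row1); precharges=0
Acc 2: bank0 row1 -> MISS (open row1); precharges=0
Acc 3: bank0 row4 -> MISS (open row4); precharges=1
Acc 4: bank1 row3 -> MISS (open row3); precharges=2
Acc 5: bank1 row4 -> MISS (open row4); precharges=3
Acc 6: bank0 row1 -> MISS (open row1); precharges=4
Acc 7: bank0 row0 -> MISS (open row0); precharges=5
Acc 8: bank0 row2 -> MISS (open row2); precharges=6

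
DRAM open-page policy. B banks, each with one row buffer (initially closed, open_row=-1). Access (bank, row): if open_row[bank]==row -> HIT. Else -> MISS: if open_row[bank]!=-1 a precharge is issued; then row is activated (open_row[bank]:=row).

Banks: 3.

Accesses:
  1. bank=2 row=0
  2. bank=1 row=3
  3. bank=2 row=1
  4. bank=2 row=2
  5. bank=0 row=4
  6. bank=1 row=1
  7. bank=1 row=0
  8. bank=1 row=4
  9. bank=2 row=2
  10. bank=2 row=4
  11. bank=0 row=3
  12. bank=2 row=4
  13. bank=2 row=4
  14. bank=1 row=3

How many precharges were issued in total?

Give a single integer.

Acc 1: bank2 row0 -> MISS (open row0); precharges=0
Acc 2: bank1 row3 -> MISS (open row3); precharges=0
Acc 3: bank2 row1 -> MISS (open row1); precharges=1
Acc 4: bank2 row2 -> MISS (open row2); precharges=2
Acc 5: bank0 row4 -> MISS (open row4); precharges=2
Acc 6: bank1 row1 -> MISS (open row1); precharges=3
Acc 7: bank1 row0 -> MISS (open row0); precharges=4
Acc 8: bank1 row4 -> MISS (open row4); precharges=5
Acc 9: bank2 row2 -> HIT
Acc 10: bank2 row4 -> MISS (open row4); precharges=6
Acc 11: bank0 row3 -> MISS (open row3); precharges=7
Acc 12: bank2 row4 -> HIT
Acc 13: bank2 row4 -> HIT
Acc 14: bank1 row3 -> MISS (open row3); precharges=8

Answer: 8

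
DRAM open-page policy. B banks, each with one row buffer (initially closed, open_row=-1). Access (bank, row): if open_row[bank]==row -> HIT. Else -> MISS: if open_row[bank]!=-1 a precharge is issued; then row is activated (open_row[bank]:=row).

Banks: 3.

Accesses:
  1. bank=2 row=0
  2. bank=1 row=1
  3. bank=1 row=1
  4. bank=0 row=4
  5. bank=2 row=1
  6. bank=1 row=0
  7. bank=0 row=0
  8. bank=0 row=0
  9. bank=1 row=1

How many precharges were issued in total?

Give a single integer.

Answer: 4

Derivation:
Acc 1: bank2 row0 -> MISS (open row0); precharges=0
Acc 2: bank1 row1 -> MISS (open row1); precharges=0
Acc 3: bank1 row1 -> HIT
Acc 4: bank0 row4 -> MISS (open row4); precharges=0
Acc 5: bank2 row1 -> MISS (open row1); precharges=1
Acc 6: bank1 row0 -> MISS (open row0); precharges=2
Acc 7: bank0 row0 -> MISS (open row0); precharges=3
Acc 8: bank0 row0 -> HIT
Acc 9: bank1 row1 -> MISS (open row1); precharges=4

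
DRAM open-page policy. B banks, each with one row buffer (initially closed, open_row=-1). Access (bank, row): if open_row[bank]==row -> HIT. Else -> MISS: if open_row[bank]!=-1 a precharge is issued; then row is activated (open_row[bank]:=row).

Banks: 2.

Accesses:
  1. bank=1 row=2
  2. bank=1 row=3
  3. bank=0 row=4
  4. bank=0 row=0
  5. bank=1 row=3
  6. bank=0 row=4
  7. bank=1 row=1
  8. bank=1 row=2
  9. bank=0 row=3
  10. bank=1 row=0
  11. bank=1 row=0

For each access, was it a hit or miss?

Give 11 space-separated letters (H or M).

Acc 1: bank1 row2 -> MISS (open row2); precharges=0
Acc 2: bank1 row3 -> MISS (open row3); precharges=1
Acc 3: bank0 row4 -> MISS (open row4); precharges=1
Acc 4: bank0 row0 -> MISS (open row0); precharges=2
Acc 5: bank1 row3 -> HIT
Acc 6: bank0 row4 -> MISS (open row4); precharges=3
Acc 7: bank1 row1 -> MISS (open row1); precharges=4
Acc 8: bank1 row2 -> MISS (open row2); precharges=5
Acc 9: bank0 row3 -> MISS (open row3); precharges=6
Acc 10: bank1 row0 -> MISS (open row0); precharges=7
Acc 11: bank1 row0 -> HIT

Answer: M M M M H M M M M M H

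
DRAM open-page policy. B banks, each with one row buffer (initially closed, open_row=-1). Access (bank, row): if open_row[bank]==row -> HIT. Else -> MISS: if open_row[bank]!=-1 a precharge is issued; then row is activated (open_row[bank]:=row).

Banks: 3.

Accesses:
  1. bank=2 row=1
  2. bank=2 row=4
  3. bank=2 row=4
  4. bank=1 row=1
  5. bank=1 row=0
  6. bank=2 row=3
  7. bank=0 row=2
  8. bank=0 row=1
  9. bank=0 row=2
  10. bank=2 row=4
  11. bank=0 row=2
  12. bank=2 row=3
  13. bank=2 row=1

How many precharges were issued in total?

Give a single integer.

Answer: 8

Derivation:
Acc 1: bank2 row1 -> MISS (open row1); precharges=0
Acc 2: bank2 row4 -> MISS (open row4); precharges=1
Acc 3: bank2 row4 -> HIT
Acc 4: bank1 row1 -> MISS (open row1); precharges=1
Acc 5: bank1 row0 -> MISS (open row0); precharges=2
Acc 6: bank2 row3 -> MISS (open row3); precharges=3
Acc 7: bank0 row2 -> MISS (open row2); precharges=3
Acc 8: bank0 row1 -> MISS (open row1); precharges=4
Acc 9: bank0 row2 -> MISS (open row2); precharges=5
Acc 10: bank2 row4 -> MISS (open row4); precharges=6
Acc 11: bank0 row2 -> HIT
Acc 12: bank2 row3 -> MISS (open row3); precharges=7
Acc 13: bank2 row1 -> MISS (open row1); precharges=8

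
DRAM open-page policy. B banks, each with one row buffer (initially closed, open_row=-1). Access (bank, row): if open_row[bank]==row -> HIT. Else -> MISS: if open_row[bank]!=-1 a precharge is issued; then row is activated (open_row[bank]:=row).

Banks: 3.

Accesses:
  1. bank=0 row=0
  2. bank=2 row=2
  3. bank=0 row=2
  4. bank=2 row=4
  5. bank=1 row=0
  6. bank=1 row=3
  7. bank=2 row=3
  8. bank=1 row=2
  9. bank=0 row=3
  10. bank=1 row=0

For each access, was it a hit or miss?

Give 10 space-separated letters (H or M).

Answer: M M M M M M M M M M

Derivation:
Acc 1: bank0 row0 -> MISS (open row0); precharges=0
Acc 2: bank2 row2 -> MISS (open row2); precharges=0
Acc 3: bank0 row2 -> MISS (open row2); precharges=1
Acc 4: bank2 row4 -> MISS (open row4); precharges=2
Acc 5: bank1 row0 -> MISS (open row0); precharges=2
Acc 6: bank1 row3 -> MISS (open row3); precharges=3
Acc 7: bank2 row3 -> MISS (open row3); precharges=4
Acc 8: bank1 row2 -> MISS (open row2); precharges=5
Acc 9: bank0 row3 -> MISS (open row3); precharges=6
Acc 10: bank1 row0 -> MISS (open row0); precharges=7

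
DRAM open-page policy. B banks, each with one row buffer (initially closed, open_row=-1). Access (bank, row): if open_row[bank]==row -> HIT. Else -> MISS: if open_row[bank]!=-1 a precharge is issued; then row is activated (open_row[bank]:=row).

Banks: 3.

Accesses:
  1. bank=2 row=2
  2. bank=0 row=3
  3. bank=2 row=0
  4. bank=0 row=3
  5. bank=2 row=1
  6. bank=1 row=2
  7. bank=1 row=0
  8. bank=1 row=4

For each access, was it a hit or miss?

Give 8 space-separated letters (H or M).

Acc 1: bank2 row2 -> MISS (open row2); precharges=0
Acc 2: bank0 row3 -> MISS (open row3); precharges=0
Acc 3: bank2 row0 -> MISS (open row0); precharges=1
Acc 4: bank0 row3 -> HIT
Acc 5: bank2 row1 -> MISS (open row1); precharges=2
Acc 6: bank1 row2 -> MISS (open row2); precharges=2
Acc 7: bank1 row0 -> MISS (open row0); precharges=3
Acc 8: bank1 row4 -> MISS (open row4); precharges=4

Answer: M M M H M M M M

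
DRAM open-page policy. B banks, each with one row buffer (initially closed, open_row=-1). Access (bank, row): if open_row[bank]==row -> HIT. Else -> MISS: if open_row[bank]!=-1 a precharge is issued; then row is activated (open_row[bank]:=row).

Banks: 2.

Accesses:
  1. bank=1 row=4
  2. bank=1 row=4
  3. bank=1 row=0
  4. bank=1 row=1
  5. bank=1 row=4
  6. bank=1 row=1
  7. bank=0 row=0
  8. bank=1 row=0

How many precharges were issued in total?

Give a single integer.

Acc 1: bank1 row4 -> MISS (open row4); precharges=0
Acc 2: bank1 row4 -> HIT
Acc 3: bank1 row0 -> MISS (open row0); precharges=1
Acc 4: bank1 row1 -> MISS (open row1); precharges=2
Acc 5: bank1 row4 -> MISS (open row4); precharges=3
Acc 6: bank1 row1 -> MISS (open row1); precharges=4
Acc 7: bank0 row0 -> MISS (open row0); precharges=4
Acc 8: bank1 row0 -> MISS (open row0); precharges=5

Answer: 5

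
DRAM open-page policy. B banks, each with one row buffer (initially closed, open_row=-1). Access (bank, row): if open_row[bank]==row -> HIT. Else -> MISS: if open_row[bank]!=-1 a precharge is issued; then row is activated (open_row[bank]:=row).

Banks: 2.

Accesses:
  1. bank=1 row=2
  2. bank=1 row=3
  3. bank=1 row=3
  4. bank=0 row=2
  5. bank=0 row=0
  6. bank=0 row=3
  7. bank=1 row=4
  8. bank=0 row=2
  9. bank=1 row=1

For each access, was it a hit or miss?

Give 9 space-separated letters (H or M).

Answer: M M H M M M M M M

Derivation:
Acc 1: bank1 row2 -> MISS (open row2); precharges=0
Acc 2: bank1 row3 -> MISS (open row3); precharges=1
Acc 3: bank1 row3 -> HIT
Acc 4: bank0 row2 -> MISS (open row2); precharges=1
Acc 5: bank0 row0 -> MISS (open row0); precharges=2
Acc 6: bank0 row3 -> MISS (open row3); precharges=3
Acc 7: bank1 row4 -> MISS (open row4); precharges=4
Acc 8: bank0 row2 -> MISS (open row2); precharges=5
Acc 9: bank1 row1 -> MISS (open row1); precharges=6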